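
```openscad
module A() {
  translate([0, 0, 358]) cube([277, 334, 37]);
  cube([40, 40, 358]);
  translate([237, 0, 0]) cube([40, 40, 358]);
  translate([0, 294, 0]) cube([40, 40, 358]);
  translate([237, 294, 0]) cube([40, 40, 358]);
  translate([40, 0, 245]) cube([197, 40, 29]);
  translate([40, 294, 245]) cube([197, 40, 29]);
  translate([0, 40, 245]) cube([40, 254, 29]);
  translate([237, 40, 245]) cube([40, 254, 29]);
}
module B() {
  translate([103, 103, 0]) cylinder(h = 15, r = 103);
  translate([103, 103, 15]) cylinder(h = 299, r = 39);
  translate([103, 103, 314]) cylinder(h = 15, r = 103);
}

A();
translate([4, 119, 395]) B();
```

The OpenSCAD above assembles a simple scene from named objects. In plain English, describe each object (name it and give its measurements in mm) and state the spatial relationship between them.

A is a four-legged stool. The seat is a 277×334×37 mm slab whose top surface is at z = 395 mm; four square legs, each 40×40 mm in cross-section, run from the floor (z = 0) to the underside of the seat, each flush with a corner of the seat. Four stretchers, 40 mm wide and 29 mm tall, connect adjacent legs with their undersides at z = 245 mm, each running between the inner faces of the legs it joins and aligned with the legs' outer faces on the other axis.

B is a spool: two coaxial disc flanges of radius 103 mm and thickness 15 mm, joined by a core cylinder of radius 39 mm and height 299 mm. The lower flange rests on z = 0 and the three cylinders share a vertical axis.

The spool is on top of the stool.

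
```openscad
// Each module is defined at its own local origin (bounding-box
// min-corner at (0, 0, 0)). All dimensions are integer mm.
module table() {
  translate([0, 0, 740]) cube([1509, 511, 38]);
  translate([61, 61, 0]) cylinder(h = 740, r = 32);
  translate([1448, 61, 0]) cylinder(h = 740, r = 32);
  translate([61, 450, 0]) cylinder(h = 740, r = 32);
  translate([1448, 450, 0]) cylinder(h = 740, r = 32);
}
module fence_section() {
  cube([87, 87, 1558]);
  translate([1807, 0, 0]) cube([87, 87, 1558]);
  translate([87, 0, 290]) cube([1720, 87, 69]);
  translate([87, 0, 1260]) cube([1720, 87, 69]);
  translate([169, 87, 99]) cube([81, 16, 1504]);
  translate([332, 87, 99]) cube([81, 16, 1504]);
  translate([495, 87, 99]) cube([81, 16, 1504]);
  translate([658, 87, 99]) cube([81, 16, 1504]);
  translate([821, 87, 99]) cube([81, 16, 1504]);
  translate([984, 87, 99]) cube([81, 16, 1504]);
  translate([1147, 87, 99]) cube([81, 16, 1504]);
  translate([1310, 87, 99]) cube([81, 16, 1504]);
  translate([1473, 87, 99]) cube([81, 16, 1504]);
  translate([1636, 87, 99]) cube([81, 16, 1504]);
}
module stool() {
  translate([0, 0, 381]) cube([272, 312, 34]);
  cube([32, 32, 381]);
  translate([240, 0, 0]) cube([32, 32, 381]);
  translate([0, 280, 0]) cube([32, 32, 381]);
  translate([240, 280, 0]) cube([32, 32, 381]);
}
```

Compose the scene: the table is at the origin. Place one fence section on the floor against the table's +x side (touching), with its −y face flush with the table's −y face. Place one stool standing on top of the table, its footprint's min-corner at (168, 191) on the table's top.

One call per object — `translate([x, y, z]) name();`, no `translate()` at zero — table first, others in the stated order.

table();
translate([1509, 0, 0]) fence_section();
translate([168, 191, 778]) stool();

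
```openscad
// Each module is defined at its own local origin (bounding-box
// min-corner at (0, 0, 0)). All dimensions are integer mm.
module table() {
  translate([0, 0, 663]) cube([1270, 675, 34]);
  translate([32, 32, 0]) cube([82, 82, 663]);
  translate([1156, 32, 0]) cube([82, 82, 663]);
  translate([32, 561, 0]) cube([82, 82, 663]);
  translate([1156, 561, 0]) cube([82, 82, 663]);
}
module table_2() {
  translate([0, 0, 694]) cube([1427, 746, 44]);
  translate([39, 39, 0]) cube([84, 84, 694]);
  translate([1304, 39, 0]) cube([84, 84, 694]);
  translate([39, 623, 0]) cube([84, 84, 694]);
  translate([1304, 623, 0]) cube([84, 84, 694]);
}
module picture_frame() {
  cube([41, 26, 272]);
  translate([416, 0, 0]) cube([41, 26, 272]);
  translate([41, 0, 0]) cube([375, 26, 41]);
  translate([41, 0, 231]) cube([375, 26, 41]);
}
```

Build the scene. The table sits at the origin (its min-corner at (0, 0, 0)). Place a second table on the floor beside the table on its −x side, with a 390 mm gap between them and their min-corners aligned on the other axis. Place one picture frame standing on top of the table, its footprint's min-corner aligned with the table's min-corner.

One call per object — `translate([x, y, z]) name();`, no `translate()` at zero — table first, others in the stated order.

table();
translate([-1817, 0, 0]) table_2();
translate([0, 0, 697]) picture_frame();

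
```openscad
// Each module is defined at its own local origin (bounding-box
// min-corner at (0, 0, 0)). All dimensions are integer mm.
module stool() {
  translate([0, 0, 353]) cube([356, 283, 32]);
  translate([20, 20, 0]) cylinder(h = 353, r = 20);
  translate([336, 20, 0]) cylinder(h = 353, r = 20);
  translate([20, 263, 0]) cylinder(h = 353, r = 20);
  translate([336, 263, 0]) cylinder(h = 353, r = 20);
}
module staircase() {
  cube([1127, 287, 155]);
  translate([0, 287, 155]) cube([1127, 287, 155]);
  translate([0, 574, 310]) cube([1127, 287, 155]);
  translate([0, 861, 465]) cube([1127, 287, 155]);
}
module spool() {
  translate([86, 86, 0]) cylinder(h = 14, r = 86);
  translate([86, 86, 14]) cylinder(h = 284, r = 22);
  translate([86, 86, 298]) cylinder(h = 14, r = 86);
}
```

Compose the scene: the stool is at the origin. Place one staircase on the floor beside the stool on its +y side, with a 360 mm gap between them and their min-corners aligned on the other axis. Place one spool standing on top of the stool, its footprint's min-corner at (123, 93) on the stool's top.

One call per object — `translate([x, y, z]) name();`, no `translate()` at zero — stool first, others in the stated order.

stool();
translate([0, 643, 0]) staircase();
translate([123, 93, 385]) spool();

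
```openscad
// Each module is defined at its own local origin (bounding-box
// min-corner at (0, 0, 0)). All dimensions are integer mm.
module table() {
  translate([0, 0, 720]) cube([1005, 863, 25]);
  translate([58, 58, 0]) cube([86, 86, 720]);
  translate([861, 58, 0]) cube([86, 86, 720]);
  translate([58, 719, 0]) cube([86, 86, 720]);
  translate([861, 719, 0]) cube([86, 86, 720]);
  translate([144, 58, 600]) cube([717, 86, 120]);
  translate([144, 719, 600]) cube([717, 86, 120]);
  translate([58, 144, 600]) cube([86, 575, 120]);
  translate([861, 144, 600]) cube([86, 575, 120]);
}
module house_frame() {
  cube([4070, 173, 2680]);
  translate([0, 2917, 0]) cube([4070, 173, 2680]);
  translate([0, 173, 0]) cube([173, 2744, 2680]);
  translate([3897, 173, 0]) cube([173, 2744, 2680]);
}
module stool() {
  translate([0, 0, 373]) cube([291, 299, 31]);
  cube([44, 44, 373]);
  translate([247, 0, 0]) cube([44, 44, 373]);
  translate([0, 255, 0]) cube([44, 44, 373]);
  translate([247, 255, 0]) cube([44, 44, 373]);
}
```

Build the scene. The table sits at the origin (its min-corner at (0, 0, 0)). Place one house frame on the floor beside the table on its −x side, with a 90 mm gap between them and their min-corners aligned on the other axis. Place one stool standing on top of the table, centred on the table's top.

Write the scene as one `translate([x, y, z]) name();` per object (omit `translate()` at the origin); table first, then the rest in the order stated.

table();
translate([-4160, 0, 0]) house_frame();
translate([357, 282, 745]) stool();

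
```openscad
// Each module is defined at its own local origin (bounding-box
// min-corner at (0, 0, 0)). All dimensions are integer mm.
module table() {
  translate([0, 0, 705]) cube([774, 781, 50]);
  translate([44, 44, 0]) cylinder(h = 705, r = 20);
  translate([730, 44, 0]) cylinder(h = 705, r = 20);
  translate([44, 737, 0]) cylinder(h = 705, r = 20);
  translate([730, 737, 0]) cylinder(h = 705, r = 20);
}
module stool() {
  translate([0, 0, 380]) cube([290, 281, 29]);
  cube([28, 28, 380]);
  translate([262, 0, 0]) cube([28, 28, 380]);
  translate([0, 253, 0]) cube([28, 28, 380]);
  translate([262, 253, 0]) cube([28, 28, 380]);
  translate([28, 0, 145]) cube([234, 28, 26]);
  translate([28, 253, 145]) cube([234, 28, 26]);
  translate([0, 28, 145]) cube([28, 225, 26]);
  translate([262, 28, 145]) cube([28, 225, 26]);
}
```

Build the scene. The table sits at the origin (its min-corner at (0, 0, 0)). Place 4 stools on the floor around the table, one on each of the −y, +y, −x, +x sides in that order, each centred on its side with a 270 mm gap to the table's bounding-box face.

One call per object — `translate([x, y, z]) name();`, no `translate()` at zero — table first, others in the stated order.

table();
translate([242, -551, 0]) stool();
translate([242, 1051, 0]) stool();
translate([-560, 250, 0]) stool();
translate([1044, 250, 0]) stool();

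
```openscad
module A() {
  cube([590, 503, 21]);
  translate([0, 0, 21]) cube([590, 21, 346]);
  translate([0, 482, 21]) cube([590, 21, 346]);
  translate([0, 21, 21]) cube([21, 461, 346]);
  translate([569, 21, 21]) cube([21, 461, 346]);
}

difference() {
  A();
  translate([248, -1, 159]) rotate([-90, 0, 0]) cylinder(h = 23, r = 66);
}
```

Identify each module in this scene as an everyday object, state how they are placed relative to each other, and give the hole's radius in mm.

A is an open box. The open box has a circular hole through its front wall. The hole's radius is 66 mm.

The subtracted cylinder has r = 66 mm.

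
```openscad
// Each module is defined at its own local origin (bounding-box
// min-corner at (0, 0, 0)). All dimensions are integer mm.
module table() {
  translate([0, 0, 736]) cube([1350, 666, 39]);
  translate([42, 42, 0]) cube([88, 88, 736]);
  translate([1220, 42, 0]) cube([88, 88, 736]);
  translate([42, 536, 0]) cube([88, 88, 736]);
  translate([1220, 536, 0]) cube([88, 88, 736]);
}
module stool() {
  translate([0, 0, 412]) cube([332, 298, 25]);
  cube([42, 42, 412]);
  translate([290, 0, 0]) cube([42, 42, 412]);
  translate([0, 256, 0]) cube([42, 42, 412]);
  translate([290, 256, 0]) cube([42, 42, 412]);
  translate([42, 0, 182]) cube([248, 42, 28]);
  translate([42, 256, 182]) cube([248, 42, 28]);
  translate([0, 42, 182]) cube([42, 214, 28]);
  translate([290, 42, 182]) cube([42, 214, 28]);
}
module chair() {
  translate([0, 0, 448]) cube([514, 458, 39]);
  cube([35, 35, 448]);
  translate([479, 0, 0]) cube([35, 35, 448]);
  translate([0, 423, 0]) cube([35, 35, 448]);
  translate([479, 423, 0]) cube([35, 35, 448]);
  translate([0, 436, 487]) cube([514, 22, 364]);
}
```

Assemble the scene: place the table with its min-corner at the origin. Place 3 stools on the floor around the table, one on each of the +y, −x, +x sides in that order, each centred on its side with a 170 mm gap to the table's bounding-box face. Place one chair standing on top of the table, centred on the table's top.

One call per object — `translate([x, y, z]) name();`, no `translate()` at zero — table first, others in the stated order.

table();
translate([509, 836, 0]) stool();
translate([-502, 184, 0]) stool();
translate([1520, 184, 0]) stool();
translate([418, 104, 775]) chair();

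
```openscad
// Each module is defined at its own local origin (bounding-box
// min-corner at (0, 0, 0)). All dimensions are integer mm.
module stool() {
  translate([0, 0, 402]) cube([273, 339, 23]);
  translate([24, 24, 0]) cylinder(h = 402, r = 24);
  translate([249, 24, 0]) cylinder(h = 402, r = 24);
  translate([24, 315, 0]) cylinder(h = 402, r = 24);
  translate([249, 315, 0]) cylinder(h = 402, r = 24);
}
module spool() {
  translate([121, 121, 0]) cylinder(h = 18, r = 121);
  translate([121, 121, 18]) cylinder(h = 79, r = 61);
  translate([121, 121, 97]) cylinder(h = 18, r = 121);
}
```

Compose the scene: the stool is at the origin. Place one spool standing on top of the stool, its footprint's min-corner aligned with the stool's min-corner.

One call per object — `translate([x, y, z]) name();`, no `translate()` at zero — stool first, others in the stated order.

stool();
translate([0, 0, 425]) spool();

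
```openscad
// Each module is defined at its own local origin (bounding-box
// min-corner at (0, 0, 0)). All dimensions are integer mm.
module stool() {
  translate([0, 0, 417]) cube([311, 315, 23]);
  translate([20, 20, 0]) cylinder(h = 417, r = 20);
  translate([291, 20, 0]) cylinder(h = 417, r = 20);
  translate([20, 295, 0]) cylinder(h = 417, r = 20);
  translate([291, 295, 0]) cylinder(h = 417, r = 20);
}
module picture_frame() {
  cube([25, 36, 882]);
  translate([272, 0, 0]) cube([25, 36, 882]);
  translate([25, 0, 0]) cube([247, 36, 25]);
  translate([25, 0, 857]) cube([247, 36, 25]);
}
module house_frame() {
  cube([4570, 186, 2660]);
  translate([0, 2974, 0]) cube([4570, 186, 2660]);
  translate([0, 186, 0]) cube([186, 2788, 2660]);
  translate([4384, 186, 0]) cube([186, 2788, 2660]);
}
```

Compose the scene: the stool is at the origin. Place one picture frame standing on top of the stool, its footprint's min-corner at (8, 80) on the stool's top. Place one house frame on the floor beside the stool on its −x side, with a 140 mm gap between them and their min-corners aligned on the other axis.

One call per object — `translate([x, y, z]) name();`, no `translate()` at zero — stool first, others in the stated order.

stool();
translate([8, 80, 440]) picture_frame();
translate([-4710, 0, 0]) house_frame();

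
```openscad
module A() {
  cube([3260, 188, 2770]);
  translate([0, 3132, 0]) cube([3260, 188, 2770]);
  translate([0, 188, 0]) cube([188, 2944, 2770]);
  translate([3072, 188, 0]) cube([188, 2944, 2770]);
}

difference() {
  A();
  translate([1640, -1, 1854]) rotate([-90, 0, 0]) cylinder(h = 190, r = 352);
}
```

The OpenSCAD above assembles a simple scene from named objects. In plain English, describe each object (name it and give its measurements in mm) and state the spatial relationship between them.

A is the wall frame of a small rectangular building: four walls, each 2770 mm tall and 188 mm thick, enclosing a footprint 3260 mm (x) by 3320 mm (y) outside-to-outside, with no floor or roof. The front and back walls (the −y and +y sides) span the full width; the two side walls fit between them.

The house frame has a circular hole of radius 352 mm through its front wall, centred at (x = 1640, z = 1854).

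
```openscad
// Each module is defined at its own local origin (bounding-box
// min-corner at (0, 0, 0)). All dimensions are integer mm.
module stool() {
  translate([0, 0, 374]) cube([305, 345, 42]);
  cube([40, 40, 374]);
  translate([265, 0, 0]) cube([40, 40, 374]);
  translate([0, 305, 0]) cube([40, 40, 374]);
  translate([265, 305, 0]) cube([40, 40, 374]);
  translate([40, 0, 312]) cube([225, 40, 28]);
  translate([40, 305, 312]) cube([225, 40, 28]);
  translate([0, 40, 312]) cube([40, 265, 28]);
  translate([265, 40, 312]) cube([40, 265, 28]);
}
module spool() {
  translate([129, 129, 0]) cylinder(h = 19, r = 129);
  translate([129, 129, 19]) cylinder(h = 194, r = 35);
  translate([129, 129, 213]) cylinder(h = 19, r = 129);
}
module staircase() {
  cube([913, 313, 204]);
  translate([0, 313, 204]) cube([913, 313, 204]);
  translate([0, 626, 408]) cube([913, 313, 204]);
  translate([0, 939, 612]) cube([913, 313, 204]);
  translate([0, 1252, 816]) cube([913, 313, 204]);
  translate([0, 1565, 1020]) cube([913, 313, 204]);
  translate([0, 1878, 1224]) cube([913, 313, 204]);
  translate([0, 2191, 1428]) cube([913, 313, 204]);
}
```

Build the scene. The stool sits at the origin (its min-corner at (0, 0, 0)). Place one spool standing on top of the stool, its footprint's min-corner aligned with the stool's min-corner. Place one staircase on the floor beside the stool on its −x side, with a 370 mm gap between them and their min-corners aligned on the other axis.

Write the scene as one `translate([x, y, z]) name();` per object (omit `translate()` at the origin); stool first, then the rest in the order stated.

stool();
translate([0, 0, 416]) spool();
translate([-1283, 0, 0]) staircase();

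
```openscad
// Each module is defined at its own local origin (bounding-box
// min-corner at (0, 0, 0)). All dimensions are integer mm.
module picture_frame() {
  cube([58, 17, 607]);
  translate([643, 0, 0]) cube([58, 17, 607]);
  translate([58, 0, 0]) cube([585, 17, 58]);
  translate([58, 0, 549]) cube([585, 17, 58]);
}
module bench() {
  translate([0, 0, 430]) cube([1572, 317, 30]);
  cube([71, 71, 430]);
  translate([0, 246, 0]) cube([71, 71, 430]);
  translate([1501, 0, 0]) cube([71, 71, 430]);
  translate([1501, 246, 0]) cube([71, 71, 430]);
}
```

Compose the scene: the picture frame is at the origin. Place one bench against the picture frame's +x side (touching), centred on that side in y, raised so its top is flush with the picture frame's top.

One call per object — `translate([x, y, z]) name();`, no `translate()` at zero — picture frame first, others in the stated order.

picture_frame();
translate([701, -150, 147]) bench();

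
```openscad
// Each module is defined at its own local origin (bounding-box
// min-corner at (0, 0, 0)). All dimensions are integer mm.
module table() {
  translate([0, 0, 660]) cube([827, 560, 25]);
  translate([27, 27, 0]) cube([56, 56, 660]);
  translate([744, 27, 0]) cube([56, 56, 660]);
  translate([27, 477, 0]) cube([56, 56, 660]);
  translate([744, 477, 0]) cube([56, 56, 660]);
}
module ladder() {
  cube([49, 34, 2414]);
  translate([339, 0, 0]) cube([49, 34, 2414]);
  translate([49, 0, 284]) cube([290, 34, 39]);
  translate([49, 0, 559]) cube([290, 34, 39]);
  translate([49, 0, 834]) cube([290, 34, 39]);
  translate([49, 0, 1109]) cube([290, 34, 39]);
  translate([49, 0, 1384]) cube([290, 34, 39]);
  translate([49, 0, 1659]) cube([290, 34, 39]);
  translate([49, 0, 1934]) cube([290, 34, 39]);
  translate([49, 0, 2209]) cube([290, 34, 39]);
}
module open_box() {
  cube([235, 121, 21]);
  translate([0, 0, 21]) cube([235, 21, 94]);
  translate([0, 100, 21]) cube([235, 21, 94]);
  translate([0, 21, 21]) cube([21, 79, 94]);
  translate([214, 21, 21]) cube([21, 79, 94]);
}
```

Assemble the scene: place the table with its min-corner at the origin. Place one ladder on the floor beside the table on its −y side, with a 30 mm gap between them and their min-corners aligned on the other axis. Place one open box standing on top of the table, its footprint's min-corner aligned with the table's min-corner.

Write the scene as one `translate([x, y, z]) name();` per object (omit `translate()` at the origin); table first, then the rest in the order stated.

table();
translate([0, -64, 0]) ladder();
translate([0, 0, 685]) open_box();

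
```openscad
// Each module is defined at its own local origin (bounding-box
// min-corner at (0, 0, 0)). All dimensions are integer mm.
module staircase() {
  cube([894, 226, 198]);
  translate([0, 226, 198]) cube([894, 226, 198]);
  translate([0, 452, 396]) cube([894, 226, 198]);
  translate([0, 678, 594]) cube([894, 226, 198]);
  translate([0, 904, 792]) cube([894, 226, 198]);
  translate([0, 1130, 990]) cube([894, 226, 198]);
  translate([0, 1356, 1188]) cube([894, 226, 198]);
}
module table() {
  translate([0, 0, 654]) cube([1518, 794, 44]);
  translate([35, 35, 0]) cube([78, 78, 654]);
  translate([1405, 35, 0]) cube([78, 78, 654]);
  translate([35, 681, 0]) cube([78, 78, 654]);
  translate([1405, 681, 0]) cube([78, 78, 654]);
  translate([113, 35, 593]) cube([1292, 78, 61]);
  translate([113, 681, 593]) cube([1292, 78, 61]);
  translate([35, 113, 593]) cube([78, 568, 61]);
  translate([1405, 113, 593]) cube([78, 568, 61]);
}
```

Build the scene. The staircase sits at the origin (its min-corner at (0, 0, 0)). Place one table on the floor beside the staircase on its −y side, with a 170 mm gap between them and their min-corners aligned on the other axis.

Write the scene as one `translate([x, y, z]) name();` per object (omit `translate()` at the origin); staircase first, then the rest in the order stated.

staircase();
translate([0, -964, 0]) table();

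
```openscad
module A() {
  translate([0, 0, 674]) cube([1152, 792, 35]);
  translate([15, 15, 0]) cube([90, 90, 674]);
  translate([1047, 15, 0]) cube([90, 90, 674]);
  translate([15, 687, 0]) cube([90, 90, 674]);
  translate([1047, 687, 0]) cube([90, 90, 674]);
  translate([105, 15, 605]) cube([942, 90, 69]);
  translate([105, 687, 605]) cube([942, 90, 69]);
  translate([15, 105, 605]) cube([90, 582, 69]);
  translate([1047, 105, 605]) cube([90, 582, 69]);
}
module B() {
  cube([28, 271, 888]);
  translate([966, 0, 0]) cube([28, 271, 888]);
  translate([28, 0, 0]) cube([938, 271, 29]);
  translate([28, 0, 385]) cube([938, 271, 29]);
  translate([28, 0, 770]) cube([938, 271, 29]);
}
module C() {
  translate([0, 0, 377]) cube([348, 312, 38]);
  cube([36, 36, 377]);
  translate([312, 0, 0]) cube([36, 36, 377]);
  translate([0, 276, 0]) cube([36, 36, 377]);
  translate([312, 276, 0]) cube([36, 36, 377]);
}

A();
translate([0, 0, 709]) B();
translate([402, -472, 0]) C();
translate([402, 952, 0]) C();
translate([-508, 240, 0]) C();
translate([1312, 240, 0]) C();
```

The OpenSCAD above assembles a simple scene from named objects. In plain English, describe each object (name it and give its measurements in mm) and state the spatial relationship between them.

A is a table: top 1152 mm (x) × 792 mm (y), 35 mm thick, upper face at z = 709 mm, on four 90×90 mm square legs, each inset 15 mm from the nearest pair of top edges, running from z = 0 to the bottom of the top. Four apron rails, 90 mm thick and 69 mm tall, run between adjacent legs with their top edges flush with the underside of the top and their outer faces flush with the legs' outer faces.

B is an open bookshelf. Two side panels, each 28 mm thick, 271 mm deep and 888 mm tall, stand 994 mm apart (outside-to-outside). Between them sit 3 shelves, each 29 mm thick and 271 mm deep, spanning the full gap between the sides. The bottom shelf rests on the floor (its underside at z = 0) and the clear gap between one shelf's top and the next shelf's underside is 356 mm.

C is a four-legged stool. The seat is a 348×312×38 mm slab whose top surface is at z = 415 mm; four square legs, each 36×36 mm in cross-section, run from the floor (z = 0) to the underside of the seat, each flush with a corner of the seat.

The bookshelf is on top of the table. Four stools sit around the table at the −y, +y, −x, +x sides.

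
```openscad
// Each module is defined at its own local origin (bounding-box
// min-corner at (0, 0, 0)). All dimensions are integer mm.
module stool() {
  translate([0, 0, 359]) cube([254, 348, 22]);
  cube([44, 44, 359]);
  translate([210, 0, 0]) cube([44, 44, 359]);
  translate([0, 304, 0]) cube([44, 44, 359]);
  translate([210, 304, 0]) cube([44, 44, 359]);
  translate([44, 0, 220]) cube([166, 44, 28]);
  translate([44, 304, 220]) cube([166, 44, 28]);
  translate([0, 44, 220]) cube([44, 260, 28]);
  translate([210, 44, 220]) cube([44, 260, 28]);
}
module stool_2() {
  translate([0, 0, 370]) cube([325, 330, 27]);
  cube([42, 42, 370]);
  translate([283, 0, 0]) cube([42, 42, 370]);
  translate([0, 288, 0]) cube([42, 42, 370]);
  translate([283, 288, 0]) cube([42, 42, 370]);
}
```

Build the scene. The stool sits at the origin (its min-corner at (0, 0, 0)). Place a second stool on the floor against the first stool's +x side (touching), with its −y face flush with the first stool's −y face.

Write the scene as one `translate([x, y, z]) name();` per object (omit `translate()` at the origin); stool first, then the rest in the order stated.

stool();
translate([254, 0, 0]) stool_2();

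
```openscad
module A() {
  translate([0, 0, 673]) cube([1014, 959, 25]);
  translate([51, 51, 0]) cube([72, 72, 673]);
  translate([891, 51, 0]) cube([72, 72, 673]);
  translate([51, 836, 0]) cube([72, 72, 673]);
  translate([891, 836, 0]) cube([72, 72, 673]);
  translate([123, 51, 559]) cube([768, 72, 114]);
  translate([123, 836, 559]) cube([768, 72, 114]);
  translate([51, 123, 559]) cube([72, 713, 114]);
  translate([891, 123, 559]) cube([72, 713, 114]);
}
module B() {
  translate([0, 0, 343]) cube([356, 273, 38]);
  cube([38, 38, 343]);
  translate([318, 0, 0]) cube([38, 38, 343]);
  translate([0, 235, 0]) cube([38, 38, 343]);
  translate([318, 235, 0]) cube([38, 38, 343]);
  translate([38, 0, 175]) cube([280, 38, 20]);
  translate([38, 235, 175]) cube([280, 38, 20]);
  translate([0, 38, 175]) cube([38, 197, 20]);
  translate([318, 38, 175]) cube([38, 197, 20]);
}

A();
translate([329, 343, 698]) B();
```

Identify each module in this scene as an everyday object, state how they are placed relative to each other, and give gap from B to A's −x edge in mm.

The stool's min-x is at 329; the table's min-x is 0; gap = 329 mm.

A is a table. B is a stool. The stool is on top of the table, centred. The gap from the stool to the table's −x edge is 329 mm.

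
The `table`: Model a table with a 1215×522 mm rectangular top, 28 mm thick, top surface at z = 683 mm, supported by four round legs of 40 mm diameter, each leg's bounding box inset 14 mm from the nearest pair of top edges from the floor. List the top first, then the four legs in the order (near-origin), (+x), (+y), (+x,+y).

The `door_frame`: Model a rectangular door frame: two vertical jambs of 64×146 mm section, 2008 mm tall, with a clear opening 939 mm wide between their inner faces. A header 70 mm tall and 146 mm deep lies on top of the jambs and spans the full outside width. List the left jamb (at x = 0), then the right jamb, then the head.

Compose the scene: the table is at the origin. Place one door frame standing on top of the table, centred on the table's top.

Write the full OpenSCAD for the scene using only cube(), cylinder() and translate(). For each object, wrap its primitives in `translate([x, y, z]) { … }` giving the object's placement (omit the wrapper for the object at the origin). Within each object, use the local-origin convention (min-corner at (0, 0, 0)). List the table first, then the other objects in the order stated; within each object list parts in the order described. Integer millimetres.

translate([0, 0, 655]) cube([1215, 522, 28]);
translate([34, 34, 0]) cylinder(h = 655, r = 20);
translate([1181, 34, 0]) cylinder(h = 655, r = 20);
translate([34, 488, 0]) cylinder(h = 655, r = 20);
translate([1181, 488, 0]) cylinder(h = 655, r = 20);
translate([74, 188, 683]) {
  cube([64, 146, 2008]);
  translate([1003, 0, 0]) cube([64, 146, 2008]);
  translate([0, 0, 2008]) cube([1067, 146, 70]);
}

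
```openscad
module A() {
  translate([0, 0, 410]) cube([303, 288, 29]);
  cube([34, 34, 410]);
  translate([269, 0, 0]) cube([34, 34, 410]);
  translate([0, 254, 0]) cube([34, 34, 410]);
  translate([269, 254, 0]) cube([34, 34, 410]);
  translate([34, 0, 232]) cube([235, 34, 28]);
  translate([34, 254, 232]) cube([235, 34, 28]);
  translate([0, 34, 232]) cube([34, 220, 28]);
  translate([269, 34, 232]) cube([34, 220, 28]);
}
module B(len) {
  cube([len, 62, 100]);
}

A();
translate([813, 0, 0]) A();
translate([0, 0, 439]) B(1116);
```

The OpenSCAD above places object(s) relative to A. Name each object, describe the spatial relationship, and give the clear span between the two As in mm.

Second stool starts at x = 813; first ends at x = 303; clear span = 813 − 303 = 510 mm.

A is a stool. B is a beam. A beam spans the tops of two stools. The clear span between the two stools is 510 mm.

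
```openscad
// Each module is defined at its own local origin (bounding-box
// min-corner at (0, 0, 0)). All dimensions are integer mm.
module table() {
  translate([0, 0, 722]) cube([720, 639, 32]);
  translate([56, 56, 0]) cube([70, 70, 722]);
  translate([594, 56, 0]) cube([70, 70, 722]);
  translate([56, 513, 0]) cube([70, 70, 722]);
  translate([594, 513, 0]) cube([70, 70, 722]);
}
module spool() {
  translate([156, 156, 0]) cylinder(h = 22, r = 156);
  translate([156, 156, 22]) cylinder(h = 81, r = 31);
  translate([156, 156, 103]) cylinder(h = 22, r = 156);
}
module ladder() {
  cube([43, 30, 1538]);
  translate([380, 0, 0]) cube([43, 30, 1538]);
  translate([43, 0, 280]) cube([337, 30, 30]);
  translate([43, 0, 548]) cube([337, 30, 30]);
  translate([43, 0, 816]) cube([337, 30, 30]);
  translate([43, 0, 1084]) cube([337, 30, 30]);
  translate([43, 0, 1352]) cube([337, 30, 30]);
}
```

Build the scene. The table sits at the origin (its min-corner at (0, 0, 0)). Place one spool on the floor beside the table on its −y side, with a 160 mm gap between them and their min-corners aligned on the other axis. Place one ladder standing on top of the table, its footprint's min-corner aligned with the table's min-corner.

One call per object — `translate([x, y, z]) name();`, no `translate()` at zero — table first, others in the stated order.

table();
translate([0, -472, 0]) spool();
translate([0, 0, 754]) ladder();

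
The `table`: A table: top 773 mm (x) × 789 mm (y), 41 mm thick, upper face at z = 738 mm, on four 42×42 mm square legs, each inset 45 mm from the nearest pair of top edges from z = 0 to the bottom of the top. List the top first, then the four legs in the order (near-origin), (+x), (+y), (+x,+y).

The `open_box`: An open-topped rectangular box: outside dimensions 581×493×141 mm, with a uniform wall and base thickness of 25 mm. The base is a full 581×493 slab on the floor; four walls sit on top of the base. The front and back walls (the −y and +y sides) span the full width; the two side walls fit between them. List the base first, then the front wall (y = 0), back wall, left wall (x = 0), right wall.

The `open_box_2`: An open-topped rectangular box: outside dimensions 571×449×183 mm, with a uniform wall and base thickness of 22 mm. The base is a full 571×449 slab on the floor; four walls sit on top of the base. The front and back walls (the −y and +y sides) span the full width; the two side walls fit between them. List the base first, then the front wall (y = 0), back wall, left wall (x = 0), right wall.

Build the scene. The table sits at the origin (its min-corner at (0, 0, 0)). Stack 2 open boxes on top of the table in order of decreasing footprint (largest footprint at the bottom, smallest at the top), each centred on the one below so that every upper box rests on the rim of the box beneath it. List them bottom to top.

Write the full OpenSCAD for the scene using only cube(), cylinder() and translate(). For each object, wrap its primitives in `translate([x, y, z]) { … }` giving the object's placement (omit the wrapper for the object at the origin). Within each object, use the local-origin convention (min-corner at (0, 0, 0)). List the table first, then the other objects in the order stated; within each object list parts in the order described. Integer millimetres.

translate([0, 0, 697]) cube([773, 789, 41]);
translate([45, 45, 0]) cube([42, 42, 697]);
translate([686, 45, 0]) cube([42, 42, 697]);
translate([45, 702, 0]) cube([42, 42, 697]);
translate([686, 702, 0]) cube([42, 42, 697]);
translate([96, 148, 738]) {
  cube([581, 493, 25]);
  translate([0, 0, 25]) cube([581, 25, 116]);
  translate([0, 468, 25]) cube([581, 25, 116]);
  translate([0, 25, 25]) cube([25, 443, 116]);
  translate([556, 25, 25]) cube([25, 443, 116]);
}
translate([101, 170, 879]) {
  cube([571, 449, 22]);
  translate([0, 0, 22]) cube([571, 22, 161]);
  translate([0, 427, 22]) cube([571, 22, 161]);
  translate([0, 22, 22]) cube([22, 405, 161]);
  translate([549, 22, 22]) cube([22, 405, 161]);
}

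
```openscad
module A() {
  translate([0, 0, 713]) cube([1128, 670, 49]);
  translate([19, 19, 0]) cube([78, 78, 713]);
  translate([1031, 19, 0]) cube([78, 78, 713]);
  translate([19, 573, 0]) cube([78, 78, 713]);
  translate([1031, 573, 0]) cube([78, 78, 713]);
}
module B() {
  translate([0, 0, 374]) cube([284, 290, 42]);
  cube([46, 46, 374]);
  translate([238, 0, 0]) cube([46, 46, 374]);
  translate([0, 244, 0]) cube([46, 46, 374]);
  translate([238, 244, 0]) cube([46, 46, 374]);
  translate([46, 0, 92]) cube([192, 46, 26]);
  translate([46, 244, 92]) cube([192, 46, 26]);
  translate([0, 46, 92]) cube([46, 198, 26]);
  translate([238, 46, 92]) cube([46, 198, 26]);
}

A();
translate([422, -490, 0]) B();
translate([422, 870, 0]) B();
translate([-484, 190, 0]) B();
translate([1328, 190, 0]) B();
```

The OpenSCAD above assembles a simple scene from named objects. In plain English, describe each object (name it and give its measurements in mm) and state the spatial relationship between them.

A is a table: top 1128 mm (x) × 670 mm (y), 49 mm thick, upper face at z = 762 mm, on four 78×78 mm square legs, each inset 19 mm from the nearest pair of top edges, running from z = 0 to the bottom of the top.

B is a simple wooden stool: a rectangular seat 284 mm (x) by 290 mm (y), 42 mm thick, top face at z = 416 mm, on four square legs, each 46×46 mm in cross-section. The legs rest on z = 0, each flush with a corner of the seat. Four stretchers, 46 mm wide and 26 mm tall, connect adjacent legs with their undersides at z = 92 mm, each running between the inner faces of the legs it joins and aligned with the legs' outer faces on the other axis.

Four stools sit around the table at the −y, +y, −x, +x sides.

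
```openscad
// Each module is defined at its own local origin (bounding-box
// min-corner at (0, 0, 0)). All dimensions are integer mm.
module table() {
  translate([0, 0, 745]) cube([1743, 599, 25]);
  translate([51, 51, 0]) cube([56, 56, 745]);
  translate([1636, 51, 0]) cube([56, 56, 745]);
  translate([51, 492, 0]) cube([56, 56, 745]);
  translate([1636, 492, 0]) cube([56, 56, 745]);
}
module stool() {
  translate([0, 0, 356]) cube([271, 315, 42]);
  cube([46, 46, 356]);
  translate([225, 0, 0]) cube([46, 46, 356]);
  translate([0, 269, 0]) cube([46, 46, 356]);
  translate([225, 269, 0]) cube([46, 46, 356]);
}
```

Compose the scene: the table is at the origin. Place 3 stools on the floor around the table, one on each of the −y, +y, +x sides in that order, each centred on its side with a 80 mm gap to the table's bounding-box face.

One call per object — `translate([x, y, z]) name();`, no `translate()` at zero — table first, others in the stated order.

table();
translate([736, -395, 0]) stool();
translate([736, 679, 0]) stool();
translate([1823, 142, 0]) stool();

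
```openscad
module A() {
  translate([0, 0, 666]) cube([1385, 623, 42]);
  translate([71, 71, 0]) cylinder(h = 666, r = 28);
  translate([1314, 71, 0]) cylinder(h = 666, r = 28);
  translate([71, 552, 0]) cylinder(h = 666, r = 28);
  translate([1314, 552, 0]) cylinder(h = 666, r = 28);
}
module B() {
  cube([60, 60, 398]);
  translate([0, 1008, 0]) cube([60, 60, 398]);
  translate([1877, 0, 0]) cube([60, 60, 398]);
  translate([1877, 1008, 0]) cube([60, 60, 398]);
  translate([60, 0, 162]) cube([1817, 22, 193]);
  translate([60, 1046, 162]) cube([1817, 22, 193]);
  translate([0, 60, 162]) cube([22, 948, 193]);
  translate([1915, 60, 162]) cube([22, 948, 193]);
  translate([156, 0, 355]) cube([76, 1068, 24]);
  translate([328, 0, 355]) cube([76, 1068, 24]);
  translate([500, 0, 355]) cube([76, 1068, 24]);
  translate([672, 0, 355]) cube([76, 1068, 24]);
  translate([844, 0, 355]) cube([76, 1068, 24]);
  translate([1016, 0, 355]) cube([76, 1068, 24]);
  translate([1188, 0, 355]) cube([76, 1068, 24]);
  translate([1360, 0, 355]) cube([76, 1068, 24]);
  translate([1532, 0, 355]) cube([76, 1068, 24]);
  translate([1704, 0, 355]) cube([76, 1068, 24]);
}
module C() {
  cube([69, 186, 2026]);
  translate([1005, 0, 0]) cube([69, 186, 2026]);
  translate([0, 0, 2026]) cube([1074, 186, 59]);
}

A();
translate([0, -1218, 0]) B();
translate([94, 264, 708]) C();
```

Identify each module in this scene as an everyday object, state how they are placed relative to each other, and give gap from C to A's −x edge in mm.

The door frame's min-x is at 94; the table's min-x is 0; gap = 94 mm.

A is a table. B is a bed frame. C is a door frame. The bed frame is on the floor beside the table on its −y side. The door frame is on top of the table. The gap from the door frame to the table's −x edge is 94 mm.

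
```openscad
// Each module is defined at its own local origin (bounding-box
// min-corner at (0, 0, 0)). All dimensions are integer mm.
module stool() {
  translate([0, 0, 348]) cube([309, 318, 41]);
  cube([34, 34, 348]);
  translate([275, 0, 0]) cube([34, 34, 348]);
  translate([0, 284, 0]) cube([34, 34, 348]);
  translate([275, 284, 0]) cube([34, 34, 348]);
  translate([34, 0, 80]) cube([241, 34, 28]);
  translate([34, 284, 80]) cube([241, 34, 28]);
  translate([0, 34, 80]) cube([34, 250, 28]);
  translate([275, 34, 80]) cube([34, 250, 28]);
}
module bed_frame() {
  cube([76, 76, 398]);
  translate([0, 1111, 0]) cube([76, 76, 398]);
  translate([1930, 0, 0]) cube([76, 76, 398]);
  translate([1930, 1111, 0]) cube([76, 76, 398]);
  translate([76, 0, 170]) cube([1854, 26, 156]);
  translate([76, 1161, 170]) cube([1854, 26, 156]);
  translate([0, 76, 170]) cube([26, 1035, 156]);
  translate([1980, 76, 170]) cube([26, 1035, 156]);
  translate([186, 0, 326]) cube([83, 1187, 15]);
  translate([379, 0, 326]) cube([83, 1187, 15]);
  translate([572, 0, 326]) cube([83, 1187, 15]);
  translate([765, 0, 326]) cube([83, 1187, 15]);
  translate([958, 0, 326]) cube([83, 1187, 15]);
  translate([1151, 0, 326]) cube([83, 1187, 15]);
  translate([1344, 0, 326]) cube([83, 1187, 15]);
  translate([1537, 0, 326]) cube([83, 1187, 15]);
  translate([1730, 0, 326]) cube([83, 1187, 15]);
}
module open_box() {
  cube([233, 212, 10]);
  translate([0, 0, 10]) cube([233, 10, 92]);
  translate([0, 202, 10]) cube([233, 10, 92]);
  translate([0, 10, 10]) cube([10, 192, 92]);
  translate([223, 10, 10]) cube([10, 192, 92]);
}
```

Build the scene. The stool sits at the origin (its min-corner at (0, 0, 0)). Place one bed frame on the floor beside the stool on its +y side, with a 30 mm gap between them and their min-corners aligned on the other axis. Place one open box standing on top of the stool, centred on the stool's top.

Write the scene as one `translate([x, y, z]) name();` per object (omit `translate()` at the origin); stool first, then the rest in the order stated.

stool();
translate([0, 348, 0]) bed_frame();
translate([38, 53, 389]) open_box();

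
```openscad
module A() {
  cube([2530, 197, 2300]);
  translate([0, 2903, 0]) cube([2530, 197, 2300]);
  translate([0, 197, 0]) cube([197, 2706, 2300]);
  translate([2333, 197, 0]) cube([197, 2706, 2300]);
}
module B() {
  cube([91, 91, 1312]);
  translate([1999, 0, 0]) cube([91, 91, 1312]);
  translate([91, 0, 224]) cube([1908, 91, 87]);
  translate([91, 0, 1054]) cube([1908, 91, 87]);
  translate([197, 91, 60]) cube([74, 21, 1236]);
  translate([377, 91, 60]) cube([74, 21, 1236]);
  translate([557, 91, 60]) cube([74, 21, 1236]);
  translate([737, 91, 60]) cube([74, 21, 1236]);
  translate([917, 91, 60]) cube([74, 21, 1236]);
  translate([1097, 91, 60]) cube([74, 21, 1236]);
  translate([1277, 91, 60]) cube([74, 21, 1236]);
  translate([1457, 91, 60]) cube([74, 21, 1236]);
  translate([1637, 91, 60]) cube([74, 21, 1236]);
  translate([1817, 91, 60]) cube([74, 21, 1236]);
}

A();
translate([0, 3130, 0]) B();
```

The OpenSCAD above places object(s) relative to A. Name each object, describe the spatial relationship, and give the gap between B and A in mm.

A is a house frame. B is a fence section. The fence section is on the floor beside the house frame on its +y side. The gap between the fence section and the house frame is 30 mm.

The fence section's nearest face is 30 mm from the house frame's +y face.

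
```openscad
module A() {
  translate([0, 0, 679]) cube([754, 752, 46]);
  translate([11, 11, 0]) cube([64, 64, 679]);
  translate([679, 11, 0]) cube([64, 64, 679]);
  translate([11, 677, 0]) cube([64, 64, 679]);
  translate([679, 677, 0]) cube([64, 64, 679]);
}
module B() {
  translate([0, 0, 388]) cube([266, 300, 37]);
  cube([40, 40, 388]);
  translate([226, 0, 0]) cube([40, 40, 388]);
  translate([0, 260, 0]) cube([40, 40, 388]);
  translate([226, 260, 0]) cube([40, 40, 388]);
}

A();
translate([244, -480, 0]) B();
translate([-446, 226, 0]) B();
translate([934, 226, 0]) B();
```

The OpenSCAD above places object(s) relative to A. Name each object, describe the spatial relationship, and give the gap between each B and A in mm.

A is a table. B is a stool. Three stools sit around the table at the −y, −x, +x sides. The gap between each stool and the table is 180 mm.

Each stool's nearest face is 180 mm from the table's bounding box.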